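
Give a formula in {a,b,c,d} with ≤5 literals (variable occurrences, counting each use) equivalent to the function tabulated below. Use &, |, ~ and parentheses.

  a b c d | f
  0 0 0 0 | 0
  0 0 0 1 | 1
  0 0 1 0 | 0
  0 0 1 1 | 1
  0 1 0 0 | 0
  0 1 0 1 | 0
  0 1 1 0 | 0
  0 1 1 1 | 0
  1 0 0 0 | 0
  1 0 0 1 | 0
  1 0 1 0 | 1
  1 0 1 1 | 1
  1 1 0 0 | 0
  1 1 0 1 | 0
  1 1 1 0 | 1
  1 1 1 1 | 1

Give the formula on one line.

(((d & ~a) & ~b) | (c & a))

  ~a = 1111111100000000
  (d & ~a) = 0101010100000000
  ~b = 1111000011110000
  ((d & ~a) & ~b) = 0101000000000000
  (c & a) = 0000000000110011
  (((d & ~a) & ~b) | (c & a)) = 0101000000110011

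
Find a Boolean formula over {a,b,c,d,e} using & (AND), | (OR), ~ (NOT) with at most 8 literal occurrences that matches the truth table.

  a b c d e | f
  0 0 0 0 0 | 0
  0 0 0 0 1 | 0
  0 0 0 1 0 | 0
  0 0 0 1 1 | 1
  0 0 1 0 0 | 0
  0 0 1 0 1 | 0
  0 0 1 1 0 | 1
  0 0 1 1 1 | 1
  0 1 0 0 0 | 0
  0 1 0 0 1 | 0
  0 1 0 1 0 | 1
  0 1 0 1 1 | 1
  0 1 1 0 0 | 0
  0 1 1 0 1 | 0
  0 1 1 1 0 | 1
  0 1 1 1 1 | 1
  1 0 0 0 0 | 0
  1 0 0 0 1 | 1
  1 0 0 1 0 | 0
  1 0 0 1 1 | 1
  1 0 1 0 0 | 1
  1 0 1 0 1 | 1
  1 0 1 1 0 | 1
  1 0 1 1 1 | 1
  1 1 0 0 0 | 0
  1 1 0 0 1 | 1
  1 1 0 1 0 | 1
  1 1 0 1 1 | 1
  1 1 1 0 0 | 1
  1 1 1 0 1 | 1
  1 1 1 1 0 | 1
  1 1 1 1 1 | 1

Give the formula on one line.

((d & b) | ((c | e) & (d | a)))

  (d & b) = 00000000001100110000000000110011
  (c | e) = 01011111010111110101111101011111
  (d | a) = 00110011001100111111111111111111
  ((c | e) & (d | a)) = 00010011000100110101111101011111
  ((d & b) | ((c | e) & (d | a))) = 00010011001100110101111101111111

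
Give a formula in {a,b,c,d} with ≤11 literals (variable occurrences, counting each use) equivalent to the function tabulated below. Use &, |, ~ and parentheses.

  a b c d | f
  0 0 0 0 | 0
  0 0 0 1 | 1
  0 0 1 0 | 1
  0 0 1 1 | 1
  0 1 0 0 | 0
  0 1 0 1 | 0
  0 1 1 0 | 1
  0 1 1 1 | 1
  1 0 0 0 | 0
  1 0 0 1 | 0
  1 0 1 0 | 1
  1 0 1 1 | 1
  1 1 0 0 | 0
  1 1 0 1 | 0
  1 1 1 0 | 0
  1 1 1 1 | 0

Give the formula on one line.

  ~a = 1111111100000000
  (~a & b) = 0000111100000000
  ~b = 1111000011110000
  ((~a & b) | ~b) = 1111111111110000
  ~d = 1010101010101010
  (~a | ~d) = 1111111110101010
  (~b & (~a | ~d)) = 1111000010100000
  (d & (~b & (~a | ~d))) = 0101000000000000
  ((d & (~b & (~a | ~d))) | c) = 0111001100110011
  (((~a & b) | ~b) & ((d & (~b & (~a | ~d))) | c)) = 0111001100110000

(((~a & b) | ~b) & ((d & (~b & (~a | ~d))) | c))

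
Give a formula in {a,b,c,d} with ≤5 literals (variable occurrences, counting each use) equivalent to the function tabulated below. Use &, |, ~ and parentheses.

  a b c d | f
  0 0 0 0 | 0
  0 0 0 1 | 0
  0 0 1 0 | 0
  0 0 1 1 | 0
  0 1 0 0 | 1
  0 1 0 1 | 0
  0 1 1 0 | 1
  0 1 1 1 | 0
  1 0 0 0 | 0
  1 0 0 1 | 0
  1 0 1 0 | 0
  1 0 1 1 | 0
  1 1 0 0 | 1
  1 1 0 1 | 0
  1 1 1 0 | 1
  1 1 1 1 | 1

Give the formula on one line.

(((a | ~d) & b) & (c | ~d))

  ~d = 1010101010101010
  (a | ~d) = 1010101011111111
  ((a | ~d) & b) = 0000101000001111
  (c | ~d) = 1011101110111011
  (((a | ~d) & b) & (c | ~d)) = 0000101000001011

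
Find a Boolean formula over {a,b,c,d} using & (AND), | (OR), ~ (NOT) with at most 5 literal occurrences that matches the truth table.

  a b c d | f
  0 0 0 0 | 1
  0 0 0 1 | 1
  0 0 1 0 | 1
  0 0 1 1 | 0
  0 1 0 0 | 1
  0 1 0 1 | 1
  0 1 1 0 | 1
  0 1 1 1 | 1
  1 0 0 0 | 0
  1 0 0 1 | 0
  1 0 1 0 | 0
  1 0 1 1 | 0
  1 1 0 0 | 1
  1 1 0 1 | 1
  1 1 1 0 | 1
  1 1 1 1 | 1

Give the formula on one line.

(b | (~a & (~d | ~c)))

  ~a = 1111111100000000
  ~d = 1010101010101010
  ~c = 1100110011001100
  (~d | ~c) = 1110111011101110
  (~a & (~d | ~c)) = 1110111000000000
  (b | (~a & (~d | ~c))) = 1110111100001111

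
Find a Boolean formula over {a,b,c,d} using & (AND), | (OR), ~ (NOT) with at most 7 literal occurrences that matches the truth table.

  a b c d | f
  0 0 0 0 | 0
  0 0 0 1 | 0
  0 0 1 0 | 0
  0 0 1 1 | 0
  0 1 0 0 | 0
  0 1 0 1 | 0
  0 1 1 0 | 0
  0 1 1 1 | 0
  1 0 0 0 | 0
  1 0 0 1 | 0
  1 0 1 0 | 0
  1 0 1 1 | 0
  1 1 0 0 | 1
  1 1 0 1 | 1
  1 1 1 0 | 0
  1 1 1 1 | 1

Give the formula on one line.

  (d & b) = 0000010100000101
  ~c = 1100110011001100
  ((d & b) | ~c) = 1100110111001101
  (a & ((d & b) | ~c)) = 0000000011001101
  ((a & ((d & b) | ~c)) & b) = 0000000000001101

((a & ((d & b) | ~c)) & b)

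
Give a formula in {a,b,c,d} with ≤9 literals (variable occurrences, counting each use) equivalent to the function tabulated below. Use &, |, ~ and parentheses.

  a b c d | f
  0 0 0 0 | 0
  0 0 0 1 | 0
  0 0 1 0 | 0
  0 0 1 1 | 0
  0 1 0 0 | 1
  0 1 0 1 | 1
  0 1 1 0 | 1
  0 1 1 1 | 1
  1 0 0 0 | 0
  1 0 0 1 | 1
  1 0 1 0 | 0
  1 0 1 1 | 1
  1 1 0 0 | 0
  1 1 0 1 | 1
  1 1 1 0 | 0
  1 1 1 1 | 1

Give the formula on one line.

  ~a = 1111111100000000
  (~a | d) = 1111111101010101
  (a & c) = 0000000000110011
  (~a & b) = 0000111100000000
  ((a & c) | (~a & b)) = 0000111100110011
  ((~a | d) & ((a & c) | (~a & b))) = 0000111100010001
  (a & d) = 0000000001010101
  (((~a | d) & ((a & c) | (~a & b))) | (a & d)) = 0000111101010101

(((~a | d) & ((a & c) | (~a & b))) | (a & d))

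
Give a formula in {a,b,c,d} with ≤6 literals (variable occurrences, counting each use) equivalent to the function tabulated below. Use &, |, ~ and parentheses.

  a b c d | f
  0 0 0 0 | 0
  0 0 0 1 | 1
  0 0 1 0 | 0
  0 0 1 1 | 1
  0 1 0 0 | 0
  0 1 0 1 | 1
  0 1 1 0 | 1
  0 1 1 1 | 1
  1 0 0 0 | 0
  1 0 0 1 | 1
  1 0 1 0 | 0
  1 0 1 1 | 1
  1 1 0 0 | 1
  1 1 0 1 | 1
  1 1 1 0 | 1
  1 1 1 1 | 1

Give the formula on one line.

  (a | c) = 0011001111111111
  (d & b) = 0000010100000101
  ((a | c) | (d & b)) = 0011011111111111
  (((a | c) | (d & b)) & b) = 0000011100001111
  (d | (((a | c) | (d & b)) & b)) = 0101011101011111

(d | (((a | c) | (d & b)) & b))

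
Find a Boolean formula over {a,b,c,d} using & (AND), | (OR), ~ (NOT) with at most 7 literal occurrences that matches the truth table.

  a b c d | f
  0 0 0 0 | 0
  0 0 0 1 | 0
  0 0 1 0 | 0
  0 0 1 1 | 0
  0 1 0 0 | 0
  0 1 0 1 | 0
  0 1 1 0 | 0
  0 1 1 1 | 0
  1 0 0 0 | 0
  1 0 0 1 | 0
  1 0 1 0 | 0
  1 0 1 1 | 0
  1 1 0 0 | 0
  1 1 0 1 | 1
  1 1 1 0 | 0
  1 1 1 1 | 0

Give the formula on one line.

  ~c = 1100110011001100
  (a & d) = 0000000001010101
  ((a & d) & b) = 0000000000000101
  (~c & ((a & d) & b)) = 0000000000000100

(~c & ((a & d) & b))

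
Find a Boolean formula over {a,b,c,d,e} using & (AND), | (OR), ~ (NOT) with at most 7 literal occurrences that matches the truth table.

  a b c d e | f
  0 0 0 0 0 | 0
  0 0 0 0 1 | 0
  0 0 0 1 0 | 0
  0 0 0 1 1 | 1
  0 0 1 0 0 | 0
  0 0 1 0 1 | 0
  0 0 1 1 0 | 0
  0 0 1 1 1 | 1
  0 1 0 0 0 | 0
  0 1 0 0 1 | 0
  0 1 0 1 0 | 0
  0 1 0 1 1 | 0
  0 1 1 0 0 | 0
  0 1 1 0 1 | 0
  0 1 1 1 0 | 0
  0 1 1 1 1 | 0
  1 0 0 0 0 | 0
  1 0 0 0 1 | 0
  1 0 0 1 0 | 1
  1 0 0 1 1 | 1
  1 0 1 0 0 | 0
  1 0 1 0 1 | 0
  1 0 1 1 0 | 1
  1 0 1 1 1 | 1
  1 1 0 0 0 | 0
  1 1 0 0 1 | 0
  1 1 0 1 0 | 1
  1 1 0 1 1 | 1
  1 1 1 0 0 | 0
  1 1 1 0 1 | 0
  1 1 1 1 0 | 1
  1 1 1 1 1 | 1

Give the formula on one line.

(d & ((e | (a & d)) & (a | ~b)))

  (a & d) = 00000000000000000011001100110011
  (e | (a & d)) = 01010101010101010111011101110111
  ~b = 11111111000000001111111100000000
  (a | ~b) = 11111111000000001111111111111111
  ((e | (a & d)) & (a | ~b)) = 01010101000000000111011101110111
  (d & ((e | (a & d)) & (a | ~b))) = 00010001000000000011001100110011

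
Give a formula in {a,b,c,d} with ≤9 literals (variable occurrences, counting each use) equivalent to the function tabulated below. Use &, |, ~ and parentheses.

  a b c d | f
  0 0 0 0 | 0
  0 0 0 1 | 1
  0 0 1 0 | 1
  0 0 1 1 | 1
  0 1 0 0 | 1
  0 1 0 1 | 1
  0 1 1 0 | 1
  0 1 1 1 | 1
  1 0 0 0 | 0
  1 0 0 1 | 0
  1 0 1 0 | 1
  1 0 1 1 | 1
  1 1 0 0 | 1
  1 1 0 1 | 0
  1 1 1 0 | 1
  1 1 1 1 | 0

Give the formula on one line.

  ~a = 1111111100000000
  ~d = 1010101010101010
  ~b = 1111000011110000
  (c & ~b) = 0011000000110000
  (~d | (c & ~b)) = 1011101010111010
  (~a | (~d | (c & ~b))) = 1111111110111010
  (c | d) = 0111011101110111
  (b | d) = 0101111101011111
  ((b | d) & ~d) = 0000101000001010
  ((c | d) | ((b | d) & ~d)) = 0111111101111111
  ((~a | (~d | (c & ~b))) & ((c | d) | ((b | d) & ~d))) = 0111111100111010

((~a | (~d | (c & ~b))) & ((c | d) | ((b | d) & ~d)))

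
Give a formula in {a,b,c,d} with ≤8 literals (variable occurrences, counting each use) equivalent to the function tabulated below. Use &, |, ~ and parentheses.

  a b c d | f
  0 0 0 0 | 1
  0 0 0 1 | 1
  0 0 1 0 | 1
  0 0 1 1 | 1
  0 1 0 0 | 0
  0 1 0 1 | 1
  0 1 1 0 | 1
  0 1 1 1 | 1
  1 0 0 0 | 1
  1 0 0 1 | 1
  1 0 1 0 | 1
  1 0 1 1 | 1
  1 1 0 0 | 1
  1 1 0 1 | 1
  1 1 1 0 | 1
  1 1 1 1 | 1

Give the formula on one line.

  (a & b) = 0000000000001111
  (c | (a & b)) = 0011001100111111
  ~b = 1111000011110000
  (a | ~b) = 1111000011111111
  (c | ~b) = 1111001111110011
  ((a | ~b) & (c | ~b)) = 1111000011110011
  ((c | (a & b)) | ((a | ~b) & (c | ~b))) = 1111001111111111
  (d | ((c | (a & b)) | ((a | ~b) & (c | ~b)))) = 1111011111111111

(d | ((c | (a & b)) | ((a | ~b) & (c | ~b))))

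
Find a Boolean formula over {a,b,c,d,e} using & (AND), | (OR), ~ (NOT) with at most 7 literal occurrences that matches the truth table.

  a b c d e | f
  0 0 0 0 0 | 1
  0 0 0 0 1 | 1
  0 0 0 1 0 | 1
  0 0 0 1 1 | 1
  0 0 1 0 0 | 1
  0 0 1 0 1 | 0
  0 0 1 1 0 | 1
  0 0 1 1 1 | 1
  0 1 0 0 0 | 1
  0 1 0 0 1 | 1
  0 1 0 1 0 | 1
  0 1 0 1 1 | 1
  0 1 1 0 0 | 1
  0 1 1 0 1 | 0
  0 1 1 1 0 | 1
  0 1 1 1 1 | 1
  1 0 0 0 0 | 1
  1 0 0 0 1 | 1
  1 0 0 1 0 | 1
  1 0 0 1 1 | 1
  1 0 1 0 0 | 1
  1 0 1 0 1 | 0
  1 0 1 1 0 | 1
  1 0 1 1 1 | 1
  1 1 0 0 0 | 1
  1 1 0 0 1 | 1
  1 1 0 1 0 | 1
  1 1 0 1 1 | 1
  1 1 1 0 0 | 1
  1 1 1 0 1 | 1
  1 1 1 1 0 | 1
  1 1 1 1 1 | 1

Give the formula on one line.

(((a & b) | ((e & d) & c)) | (~e | ~c))

  (a & b) = 00000000000000000000000011111111
  (e & d) = 00010001000100010001000100010001
  ((e & d) & c) = 00000001000000010000000100000001
  ((a & b) | ((e & d) & c)) = 00000001000000010000000111111111
  ~e = 10101010101010101010101010101010
  ~c = 11110000111100001111000011110000
  (~e | ~c) = 11111010111110101111101011111010
  (((a & b) | ((e & d) & c)) | (~e | ~c)) = 11111011111110111111101111111111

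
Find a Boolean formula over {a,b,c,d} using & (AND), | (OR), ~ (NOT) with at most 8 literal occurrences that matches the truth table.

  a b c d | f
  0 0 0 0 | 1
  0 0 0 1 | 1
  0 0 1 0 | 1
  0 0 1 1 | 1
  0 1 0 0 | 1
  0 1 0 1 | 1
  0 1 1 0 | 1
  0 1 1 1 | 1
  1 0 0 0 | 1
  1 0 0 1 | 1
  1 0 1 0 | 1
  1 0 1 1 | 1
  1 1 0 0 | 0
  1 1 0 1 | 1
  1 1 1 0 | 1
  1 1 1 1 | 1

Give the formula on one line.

((((~b | ~a) & ~c) & ~d) | (c | d))

  ~b = 1111000011110000
  ~a = 1111111100000000
  (~b | ~a) = 1111111111110000
  ~c = 1100110011001100
  ((~b | ~a) & ~c) = 1100110011000000
  ~d = 1010101010101010
  (((~b | ~a) & ~c) & ~d) = 1000100010000000
  (c | d) = 0111011101110111
  ((((~b | ~a) & ~c) & ~d) | (c | d)) = 1111111111110111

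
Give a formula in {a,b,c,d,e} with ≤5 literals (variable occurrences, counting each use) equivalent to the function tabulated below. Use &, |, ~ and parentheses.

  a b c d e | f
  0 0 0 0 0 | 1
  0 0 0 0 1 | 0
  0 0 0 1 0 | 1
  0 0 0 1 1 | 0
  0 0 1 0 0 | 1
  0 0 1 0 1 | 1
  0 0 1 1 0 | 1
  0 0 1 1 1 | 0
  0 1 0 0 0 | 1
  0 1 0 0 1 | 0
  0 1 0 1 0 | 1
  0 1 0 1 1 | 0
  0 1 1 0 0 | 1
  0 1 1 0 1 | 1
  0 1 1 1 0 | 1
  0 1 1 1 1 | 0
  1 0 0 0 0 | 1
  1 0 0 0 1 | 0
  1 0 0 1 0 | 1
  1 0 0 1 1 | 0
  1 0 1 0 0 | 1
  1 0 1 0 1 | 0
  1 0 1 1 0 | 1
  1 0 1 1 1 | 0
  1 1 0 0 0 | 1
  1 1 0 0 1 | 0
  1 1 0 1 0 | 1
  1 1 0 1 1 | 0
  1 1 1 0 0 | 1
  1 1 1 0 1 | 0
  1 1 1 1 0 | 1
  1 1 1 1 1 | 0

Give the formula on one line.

((((c & ~a) | ~e) & ~d) | ~e)

  ~a = 11111111111111110000000000000000
  (c & ~a) = 00001111000011110000000000000000
  ~e = 10101010101010101010101010101010
  ((c & ~a) | ~e) = 10101111101011111010101010101010
  ~d = 11001100110011001100110011001100
  (((c & ~a) | ~e) & ~d) = 10001100100011001000100010001000
  ((((c & ~a) | ~e) & ~d) | ~e) = 10101110101011101010101010101010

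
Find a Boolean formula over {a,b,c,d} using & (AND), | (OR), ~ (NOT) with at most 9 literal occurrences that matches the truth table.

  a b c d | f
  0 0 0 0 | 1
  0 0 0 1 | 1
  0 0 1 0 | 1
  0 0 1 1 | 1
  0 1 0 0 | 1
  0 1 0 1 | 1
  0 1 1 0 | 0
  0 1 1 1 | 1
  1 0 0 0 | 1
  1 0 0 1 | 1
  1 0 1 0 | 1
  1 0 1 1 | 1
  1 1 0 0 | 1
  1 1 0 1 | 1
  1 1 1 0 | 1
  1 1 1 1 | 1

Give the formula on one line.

(((b & d) | ((a & ~c) | ~b)) | ((a | ~d) & (~c | a)))

  (b & d) = 0000010100000101
  ~c = 1100110011001100
  (a & ~c) = 0000000011001100
  ~b = 1111000011110000
  ((a & ~c) | ~b) = 1111000011111100
  ((b & d) | ((a & ~c) | ~b)) = 1111010111111101
  ~d = 1010101010101010
  (a | ~d) = 1010101011111111
  (~c | a) = 1100110011111111
  ((a | ~d) & (~c | a)) = 1000100011111111
  (((b & d) | ((a & ~c) | ~b)) | ((a | ~d) & (~c | a))) = 1111110111111111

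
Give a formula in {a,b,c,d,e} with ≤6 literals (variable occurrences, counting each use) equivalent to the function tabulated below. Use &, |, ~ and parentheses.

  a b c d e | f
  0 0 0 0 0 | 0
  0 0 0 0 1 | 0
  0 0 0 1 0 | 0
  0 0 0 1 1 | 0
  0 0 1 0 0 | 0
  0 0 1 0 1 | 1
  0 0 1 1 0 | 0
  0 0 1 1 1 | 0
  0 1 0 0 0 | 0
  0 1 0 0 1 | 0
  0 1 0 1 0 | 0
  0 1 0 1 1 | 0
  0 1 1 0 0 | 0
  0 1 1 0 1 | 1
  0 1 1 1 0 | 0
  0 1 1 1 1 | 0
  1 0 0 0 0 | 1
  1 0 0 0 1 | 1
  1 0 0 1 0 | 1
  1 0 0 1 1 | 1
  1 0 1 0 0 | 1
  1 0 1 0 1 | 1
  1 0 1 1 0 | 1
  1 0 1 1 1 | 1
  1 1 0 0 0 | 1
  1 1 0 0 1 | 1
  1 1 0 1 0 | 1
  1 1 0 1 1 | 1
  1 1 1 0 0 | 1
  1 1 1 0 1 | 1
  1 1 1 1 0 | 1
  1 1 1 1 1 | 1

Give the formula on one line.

  ~a = 11111111111111110000000000000000
  (~a & e) = 01010101010101010000000000000000
  ~d = 11001100110011001100110011001100
  (~d & c) = 00001100000011000000110000001100
  ((~a & e) & (~d & c)) = 00000100000001000000000000000000
  (a | ((~a & e) & (~d & c))) = 00000100000001001111111111111111

(a | ((~a & e) & (~d & c)))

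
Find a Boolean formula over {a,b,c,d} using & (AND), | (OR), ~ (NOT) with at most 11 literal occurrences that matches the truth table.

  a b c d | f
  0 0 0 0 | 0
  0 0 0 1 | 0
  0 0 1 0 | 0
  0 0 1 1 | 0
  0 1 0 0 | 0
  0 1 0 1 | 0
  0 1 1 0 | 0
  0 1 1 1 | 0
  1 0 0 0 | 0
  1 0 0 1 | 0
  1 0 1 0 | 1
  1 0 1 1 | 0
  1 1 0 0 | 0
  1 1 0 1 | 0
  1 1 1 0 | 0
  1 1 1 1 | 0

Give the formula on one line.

(((~c & b) | c) & (~b & (a & ((~c | ~d) | b))))

  ~c = 1100110011001100
  (~c & b) = 0000110000001100
  ((~c & b) | c) = 0011111100111111
  ~b = 1111000011110000
  ~d = 1010101010101010
  (~c | ~d) = 1110111011101110
  ((~c | ~d) | b) = 1110111111101111
  (a & ((~c | ~d) | b)) = 0000000011101111
  (~b & (a & ((~c | ~d) | b))) = 0000000011100000
  (((~c & b) | c) & (~b & (a & ((~c | ~d) | b)))) = 0000000000100000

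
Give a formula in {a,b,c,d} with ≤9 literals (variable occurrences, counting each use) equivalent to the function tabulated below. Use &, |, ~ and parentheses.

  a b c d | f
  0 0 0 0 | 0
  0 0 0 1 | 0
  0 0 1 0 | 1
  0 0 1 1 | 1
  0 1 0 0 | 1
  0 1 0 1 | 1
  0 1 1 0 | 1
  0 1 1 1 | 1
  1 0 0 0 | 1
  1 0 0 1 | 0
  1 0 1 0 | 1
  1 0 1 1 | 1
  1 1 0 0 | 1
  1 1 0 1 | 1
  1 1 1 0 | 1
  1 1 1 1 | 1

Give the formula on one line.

((((b | ~d) | c) & (a | b)) | (c & ~a))

  ~d = 1010101010101010
  (b | ~d) = 1010111110101111
  ((b | ~d) | c) = 1011111110111111
  (a | b) = 0000111111111111
  (((b | ~d) | c) & (a | b)) = 0000111110111111
  ~a = 1111111100000000
  (c & ~a) = 0011001100000000
  ((((b | ~d) | c) & (a | b)) | (c & ~a)) = 0011111110111111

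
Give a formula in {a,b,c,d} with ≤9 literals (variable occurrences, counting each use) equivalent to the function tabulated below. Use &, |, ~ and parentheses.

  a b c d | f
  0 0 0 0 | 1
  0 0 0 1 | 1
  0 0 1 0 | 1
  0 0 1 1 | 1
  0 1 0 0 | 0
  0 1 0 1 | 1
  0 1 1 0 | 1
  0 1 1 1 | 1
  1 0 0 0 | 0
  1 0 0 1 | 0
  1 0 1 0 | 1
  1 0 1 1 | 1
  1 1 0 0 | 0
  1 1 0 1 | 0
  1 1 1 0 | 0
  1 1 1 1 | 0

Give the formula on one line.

(((c | d) & (b & ~a)) | ((((b & a) | c) | ~a) & ~b))

  (c | d) = 0111011101110111
  ~a = 1111111100000000
  (b & ~a) = 0000111100000000
  ((c | d) & (b & ~a)) = 0000011100000000
  (b & a) = 0000000000001111
  ((b & a) | c) = 0011001100111111
  (((b & a) | c) | ~a) = 1111111100111111
  ~b = 1111000011110000
  ((((b & a) | c) | ~a) & ~b) = 1111000000110000
  (((c | d) & (b & ~a)) | ((((b & a) | c) | ~a) & ~b)) = 1111011100110000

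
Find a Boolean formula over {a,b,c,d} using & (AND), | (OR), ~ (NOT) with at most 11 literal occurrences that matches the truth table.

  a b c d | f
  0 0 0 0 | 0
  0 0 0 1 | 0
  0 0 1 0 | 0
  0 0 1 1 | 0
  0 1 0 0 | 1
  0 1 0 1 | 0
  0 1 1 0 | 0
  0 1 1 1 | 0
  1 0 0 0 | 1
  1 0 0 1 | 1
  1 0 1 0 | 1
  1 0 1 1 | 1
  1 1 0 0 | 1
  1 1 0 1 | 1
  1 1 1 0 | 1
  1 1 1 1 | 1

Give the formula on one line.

(((~c & ~d) | a) & ((~b & a) | (b & (~d | a))))

  ~c = 1100110011001100
  ~d = 1010101010101010
  (~c & ~d) = 1000100010001000
  ((~c & ~d) | a) = 1000100011111111
  ~b = 1111000011110000
  (~b & a) = 0000000011110000
  (~d | a) = 1010101011111111
  (b & (~d | a)) = 0000101000001111
  ((~b & a) | (b & (~d | a))) = 0000101011111111
  (((~c & ~d) | a) & ((~b & a) | (b & (~d | a)))) = 0000100011111111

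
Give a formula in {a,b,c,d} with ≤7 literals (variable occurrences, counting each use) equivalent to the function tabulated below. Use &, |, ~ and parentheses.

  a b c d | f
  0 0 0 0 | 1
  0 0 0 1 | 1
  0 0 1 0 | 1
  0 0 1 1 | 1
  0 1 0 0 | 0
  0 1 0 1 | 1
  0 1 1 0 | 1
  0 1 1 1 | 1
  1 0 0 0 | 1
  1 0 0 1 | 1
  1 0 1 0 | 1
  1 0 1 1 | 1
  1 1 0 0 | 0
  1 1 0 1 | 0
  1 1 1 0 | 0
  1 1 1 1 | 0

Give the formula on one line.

((~a & ((d | c) & (~a | d))) | ~b)

  ~a = 1111111100000000
  (d | c) = 0111011101110111
  (~a | d) = 1111111101010101
  ((d | c) & (~a | d)) = 0111011101010101
  (~a & ((d | c) & (~a | d))) = 0111011100000000
  ~b = 1111000011110000
  ((~a & ((d | c) & (~a | d))) | ~b) = 1111011111110000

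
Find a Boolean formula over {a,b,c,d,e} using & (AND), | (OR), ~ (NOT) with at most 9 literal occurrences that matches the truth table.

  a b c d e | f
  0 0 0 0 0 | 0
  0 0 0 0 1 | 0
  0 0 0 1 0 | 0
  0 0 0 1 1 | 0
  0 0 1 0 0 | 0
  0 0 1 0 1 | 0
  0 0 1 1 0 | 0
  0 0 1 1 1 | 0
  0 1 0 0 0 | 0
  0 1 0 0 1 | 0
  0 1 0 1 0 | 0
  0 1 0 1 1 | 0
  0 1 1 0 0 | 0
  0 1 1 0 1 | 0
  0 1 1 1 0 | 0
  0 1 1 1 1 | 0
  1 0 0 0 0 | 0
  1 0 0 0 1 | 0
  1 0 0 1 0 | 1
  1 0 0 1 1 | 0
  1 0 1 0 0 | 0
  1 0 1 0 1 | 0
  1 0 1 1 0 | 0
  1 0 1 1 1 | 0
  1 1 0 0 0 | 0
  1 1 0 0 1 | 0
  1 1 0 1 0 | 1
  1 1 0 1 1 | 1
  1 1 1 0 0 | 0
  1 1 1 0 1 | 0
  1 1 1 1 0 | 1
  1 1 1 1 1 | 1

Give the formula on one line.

(d & ((a & ((~e & ~c) | (a & b))) | ~d))

  ~e = 10101010101010101010101010101010
  ~c = 11110000111100001111000011110000
  (~e & ~c) = 10100000101000001010000010100000
  (a & b) = 00000000000000000000000011111111
  ((~e & ~c) | (a & b)) = 10100000101000001010000011111111
  (a & ((~e & ~c) | (a & b))) = 00000000000000001010000011111111
  ~d = 11001100110011001100110011001100
  ((a & ((~e & ~c) | (a & b))) | ~d) = 11001100110011001110110011111111
  (d & ((a & ((~e & ~c) | (a & b))) | ~d)) = 00000000000000000010000000110011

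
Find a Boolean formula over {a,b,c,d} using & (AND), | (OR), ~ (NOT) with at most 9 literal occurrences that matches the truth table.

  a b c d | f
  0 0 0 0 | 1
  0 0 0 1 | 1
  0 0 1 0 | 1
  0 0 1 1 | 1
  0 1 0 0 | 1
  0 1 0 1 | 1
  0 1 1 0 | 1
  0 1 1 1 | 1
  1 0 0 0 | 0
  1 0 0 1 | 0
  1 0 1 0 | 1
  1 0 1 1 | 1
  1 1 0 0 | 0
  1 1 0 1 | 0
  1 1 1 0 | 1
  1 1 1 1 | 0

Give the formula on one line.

  ~a = 1111111100000000
  (c | ~a) = 1111111100110011
  (~a & d) = 0101010100000000
  ~d = 1010101010101010
  ((~a & d) | ~d) = 1111111110101010
  ~b = 1111000011110000
  (~b & a) = 0000000011110000
  (((~a & d) | ~d) | (~b & a)) = 1111111111111010
  ((c | ~a) & (((~a & d) | ~d) | (~b & a))) = 1111111100110010

((c | ~a) & (((~a & d) | ~d) | (~b & a)))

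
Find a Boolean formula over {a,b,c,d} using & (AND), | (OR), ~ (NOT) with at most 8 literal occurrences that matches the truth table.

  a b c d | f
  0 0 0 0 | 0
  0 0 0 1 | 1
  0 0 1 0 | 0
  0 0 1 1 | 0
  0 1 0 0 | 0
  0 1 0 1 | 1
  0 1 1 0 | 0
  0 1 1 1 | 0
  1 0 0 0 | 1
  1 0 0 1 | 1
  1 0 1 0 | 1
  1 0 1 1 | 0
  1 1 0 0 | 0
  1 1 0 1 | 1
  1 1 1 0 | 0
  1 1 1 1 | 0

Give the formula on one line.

(((~c & d) | ~d) & ((~b | d) & (d | (~d & a))))

  ~c = 1100110011001100
  (~c & d) = 0100010001000100
  ~d = 1010101010101010
  ((~c & d) | ~d) = 1110111011101110
  ~b = 1111000011110000
  (~b | d) = 1111010111110101
  (~d & a) = 0000000010101010
  (d | (~d & a)) = 0101010111111111
  ((~b | d) & (d | (~d & a))) = 0101010111110101
  (((~c & d) | ~d) & ((~b | d) & (d | (~d & a)))) = 0100010011100100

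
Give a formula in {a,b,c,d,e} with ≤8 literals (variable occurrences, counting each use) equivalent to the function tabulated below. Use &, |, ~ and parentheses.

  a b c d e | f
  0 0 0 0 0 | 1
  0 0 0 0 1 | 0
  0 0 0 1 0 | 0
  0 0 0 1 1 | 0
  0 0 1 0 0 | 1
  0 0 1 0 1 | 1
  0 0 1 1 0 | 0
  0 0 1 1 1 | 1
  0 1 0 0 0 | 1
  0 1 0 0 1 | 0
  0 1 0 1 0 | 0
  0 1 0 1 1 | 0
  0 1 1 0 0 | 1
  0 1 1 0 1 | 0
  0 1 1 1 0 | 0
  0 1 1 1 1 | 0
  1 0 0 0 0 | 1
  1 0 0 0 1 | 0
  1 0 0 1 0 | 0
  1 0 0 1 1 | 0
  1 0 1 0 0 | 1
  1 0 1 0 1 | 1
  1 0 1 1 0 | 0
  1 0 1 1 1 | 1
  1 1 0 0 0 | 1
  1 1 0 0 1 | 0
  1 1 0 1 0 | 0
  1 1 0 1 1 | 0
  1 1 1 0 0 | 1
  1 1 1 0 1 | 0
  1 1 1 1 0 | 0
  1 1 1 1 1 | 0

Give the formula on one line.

((~d | e) & ((~b & c) | ~e))

  ~d = 11001100110011001100110011001100
  (~d | e) = 11011101110111011101110111011101
  ~b = 11111111000000001111111100000000
  (~b & c) = 00001111000000000000111100000000
  ~e = 10101010101010101010101010101010
  ((~b & c) | ~e) = 10101111101010101010111110101010
  ((~d | e) & ((~b & c) | ~e)) = 10001101100010001000110110001000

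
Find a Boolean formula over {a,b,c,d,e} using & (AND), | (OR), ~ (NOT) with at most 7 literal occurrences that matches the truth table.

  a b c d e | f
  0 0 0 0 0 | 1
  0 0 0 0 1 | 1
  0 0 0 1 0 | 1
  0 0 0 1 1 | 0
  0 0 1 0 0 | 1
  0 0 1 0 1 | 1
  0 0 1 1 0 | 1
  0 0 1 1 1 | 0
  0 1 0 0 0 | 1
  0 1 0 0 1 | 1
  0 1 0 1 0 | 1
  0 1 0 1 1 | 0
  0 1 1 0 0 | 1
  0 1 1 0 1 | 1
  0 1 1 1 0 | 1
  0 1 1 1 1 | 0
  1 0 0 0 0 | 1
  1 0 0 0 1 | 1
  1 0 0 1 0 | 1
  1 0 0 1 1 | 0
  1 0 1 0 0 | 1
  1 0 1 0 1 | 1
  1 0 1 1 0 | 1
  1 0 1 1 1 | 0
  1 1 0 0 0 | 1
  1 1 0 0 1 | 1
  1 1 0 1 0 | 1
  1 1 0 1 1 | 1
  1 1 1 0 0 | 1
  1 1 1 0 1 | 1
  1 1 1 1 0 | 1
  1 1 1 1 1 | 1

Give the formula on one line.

(((a & (d & b)) | ~d) | ~e)

  (d & b) = 00000000001100110000000000110011
  (a & (d & b)) = 00000000000000000000000000110011
  ~d = 11001100110011001100110011001100
  ((a & (d & b)) | ~d) = 11001100110011001100110011111111
  ~e = 10101010101010101010101010101010
  (((a & (d & b)) | ~d) | ~e) = 11101110111011101110111011111111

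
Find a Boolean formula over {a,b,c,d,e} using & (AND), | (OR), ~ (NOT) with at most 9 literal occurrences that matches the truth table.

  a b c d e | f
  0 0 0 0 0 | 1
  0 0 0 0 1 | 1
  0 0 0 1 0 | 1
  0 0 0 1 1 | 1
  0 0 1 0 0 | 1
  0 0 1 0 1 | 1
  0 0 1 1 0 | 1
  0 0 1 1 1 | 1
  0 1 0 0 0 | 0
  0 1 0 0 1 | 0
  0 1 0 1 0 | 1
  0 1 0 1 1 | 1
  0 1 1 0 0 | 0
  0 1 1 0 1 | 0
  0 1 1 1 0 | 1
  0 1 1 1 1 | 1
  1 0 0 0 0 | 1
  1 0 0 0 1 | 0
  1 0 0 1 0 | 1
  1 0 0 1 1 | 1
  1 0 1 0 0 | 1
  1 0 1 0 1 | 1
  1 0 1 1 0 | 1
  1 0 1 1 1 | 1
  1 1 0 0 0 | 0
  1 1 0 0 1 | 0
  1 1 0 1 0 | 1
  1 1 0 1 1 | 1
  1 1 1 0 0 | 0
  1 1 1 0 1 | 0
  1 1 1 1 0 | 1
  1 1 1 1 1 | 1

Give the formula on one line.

(d | ((d | ~b) & (((~a | c) & ~b) | (~e | b))))

  ~b = 11111111000000001111111100000000
  (d | ~b) = 11111111001100111111111100110011
  ~a = 11111111111111110000000000000000
  (~a | c) = 11111111111111110000111100001111
  ((~a | c) & ~b) = 11111111000000000000111100000000
  ~e = 10101010101010101010101010101010
  (~e | b) = 10101010111111111010101011111111
  (((~a | c) & ~b) | (~e | b)) = 11111111111111111010111111111111
  ((d | ~b) & (((~a | c) & ~b) | (~e | b))) = 11111111001100111010111100110011
  (d | ((d | ~b) & (((~a | c) & ~b) | (~e | b)))) = 11111111001100111011111100110011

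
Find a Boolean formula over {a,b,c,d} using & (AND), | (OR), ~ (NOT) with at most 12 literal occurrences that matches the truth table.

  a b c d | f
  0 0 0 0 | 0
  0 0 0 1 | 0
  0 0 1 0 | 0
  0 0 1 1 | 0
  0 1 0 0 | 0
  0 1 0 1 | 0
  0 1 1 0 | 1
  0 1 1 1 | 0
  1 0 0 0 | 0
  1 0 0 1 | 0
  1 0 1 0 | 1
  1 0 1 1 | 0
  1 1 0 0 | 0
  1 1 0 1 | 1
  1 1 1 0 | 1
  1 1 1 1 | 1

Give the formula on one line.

(((d | c) & ((~d | a) & (b | ~d))) & ((c & a) | b))

  (d | c) = 0111011101110111
  ~d = 1010101010101010
  (~d | a) = 1010101011111111
  (b | ~d) = 1010111110101111
  ((~d | a) & (b | ~d)) = 1010101010101111
  ((d | c) & ((~d | a) & (b | ~d))) = 0010001000100111
  (c & a) = 0000000000110011
  ((c & a) | b) = 0000111100111111
  (((d | c) & ((~d | a) & (b | ~d))) & ((c & a) | b)) = 0000001000100111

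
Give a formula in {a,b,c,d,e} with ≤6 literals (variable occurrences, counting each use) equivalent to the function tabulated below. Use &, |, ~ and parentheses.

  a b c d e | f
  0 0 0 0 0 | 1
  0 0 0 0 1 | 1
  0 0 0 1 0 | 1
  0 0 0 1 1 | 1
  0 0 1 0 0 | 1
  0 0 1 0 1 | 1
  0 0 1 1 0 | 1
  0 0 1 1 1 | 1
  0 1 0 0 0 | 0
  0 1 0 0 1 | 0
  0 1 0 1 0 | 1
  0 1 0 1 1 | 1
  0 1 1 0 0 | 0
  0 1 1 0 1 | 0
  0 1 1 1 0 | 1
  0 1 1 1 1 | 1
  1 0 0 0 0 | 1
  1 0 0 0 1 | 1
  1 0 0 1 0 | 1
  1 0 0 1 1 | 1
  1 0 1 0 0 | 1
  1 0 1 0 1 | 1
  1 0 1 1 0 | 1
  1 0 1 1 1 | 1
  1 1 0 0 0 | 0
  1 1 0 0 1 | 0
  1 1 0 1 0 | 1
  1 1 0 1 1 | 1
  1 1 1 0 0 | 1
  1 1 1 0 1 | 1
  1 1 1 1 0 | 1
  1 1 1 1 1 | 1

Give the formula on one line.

  (c | b) = 00001111111111110000111111111111
  (d & (c | b)) = 00000011001100110000001100110011
  (a & c) = 00000000000000000000111100001111
  ~b = 11111111000000001111111100000000
  ((a & c) | ~b) = 11111111000000001111111100001111
  ((d & (c | b)) | ((a & c) | ~b)) = 11111111001100111111111100111111

((d & (c | b)) | ((a & c) | ~b))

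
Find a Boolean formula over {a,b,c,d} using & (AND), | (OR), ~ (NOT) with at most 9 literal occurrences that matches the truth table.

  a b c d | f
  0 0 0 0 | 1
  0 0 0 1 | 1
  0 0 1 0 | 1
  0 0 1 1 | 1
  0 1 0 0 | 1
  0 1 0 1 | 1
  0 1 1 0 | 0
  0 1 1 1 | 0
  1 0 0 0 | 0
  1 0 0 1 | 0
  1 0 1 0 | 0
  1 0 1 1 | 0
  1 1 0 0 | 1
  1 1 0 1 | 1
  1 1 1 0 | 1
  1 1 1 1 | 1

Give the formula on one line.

((~a & (((~b | ~c) & (c | ~b)) | ~c)) | (b & a))

  ~a = 1111111100000000
  ~b = 1111000011110000
  ~c = 1100110011001100
  (~b | ~c) = 1111110011111100
  (c | ~b) = 1111001111110011
  ((~b | ~c) & (c | ~b)) = 1111000011110000
  (((~b | ~c) & (c | ~b)) | ~c) = 1111110011111100
  (~a & (((~b | ~c) & (c | ~b)) | ~c)) = 1111110000000000
  (b & a) = 0000000000001111
  ((~a & (((~b | ~c) & (c | ~b)) | ~c)) | (b & a)) = 1111110000001111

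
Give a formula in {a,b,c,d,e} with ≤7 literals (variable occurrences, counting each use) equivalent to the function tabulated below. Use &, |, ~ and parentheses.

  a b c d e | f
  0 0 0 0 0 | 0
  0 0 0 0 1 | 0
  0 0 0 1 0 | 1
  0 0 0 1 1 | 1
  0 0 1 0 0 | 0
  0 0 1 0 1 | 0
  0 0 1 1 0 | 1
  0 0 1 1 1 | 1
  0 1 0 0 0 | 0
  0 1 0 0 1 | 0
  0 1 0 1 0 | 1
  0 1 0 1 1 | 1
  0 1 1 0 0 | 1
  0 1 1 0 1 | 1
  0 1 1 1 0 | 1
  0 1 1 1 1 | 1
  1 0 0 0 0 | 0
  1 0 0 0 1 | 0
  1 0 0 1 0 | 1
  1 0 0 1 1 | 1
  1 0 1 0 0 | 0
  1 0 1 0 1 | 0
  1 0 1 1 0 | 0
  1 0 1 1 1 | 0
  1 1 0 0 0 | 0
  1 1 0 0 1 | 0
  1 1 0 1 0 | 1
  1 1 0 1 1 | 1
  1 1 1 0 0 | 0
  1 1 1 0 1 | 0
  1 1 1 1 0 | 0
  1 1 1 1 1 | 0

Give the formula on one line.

((d & (~c | (~a & c))) | (c & (~a & b)))

  ~c = 11110000111100001111000011110000
  ~a = 11111111111111110000000000000000
  (~a & c) = 00001111000011110000000000000000
  (~c | (~a & c)) = 11111111111111111111000011110000
  (d & (~c | (~a & c))) = 00110011001100110011000000110000
  (~a & b) = 00000000111111110000000000000000
  (c & (~a & b)) = 00000000000011110000000000000000
  ((d & (~c | (~a & c))) | (c & (~a & b))) = 00110011001111110011000000110000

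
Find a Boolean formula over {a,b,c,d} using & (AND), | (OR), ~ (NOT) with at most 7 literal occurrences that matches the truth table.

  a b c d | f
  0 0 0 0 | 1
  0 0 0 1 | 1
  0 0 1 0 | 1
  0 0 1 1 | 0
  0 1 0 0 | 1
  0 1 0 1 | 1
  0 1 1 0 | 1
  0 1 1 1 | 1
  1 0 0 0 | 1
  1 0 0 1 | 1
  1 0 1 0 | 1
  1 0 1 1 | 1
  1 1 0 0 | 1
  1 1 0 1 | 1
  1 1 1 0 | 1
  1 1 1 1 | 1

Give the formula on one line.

  ~a = 1111111100000000
  (b | ~a) = 1111111100001111
  ~d = 1010101010101010
  ((b | ~a) & ~d) = 1010101000001010
  (b | ((b | ~a) & ~d)) = 1010111100001111
  ~c = 1100110011001100
  (~c & ~a) = 1100110000000000
  ((~c & ~a) | a) = 1100110011111111
  ((b | ((b | ~a) & ~d)) | ((~c & ~a) | a)) = 1110111111111111

((b | ((b | ~a) & ~d)) | ((~c & ~a) | a))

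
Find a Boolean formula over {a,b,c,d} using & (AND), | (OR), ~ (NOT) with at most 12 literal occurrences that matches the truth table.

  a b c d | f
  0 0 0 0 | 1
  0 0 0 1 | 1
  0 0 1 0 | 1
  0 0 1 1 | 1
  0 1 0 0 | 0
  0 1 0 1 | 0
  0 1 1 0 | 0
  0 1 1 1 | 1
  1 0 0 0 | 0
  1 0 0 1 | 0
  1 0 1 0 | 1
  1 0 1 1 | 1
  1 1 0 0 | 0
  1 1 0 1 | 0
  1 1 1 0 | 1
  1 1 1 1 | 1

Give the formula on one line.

((d & (c | ~d)) | (((a | (~a & ~b)) & c) | (~a & ~b)))

  ~d = 1010101010101010
  (c | ~d) = 1011101110111011
  (d & (c | ~d)) = 0001000100010001
  ~a = 1111111100000000
  ~b = 1111000011110000
  (~a & ~b) = 1111000000000000
  (a | (~a & ~b)) = 1111000011111111
  ((a | (~a & ~b)) & c) = 0011000000110011
  (((a | (~a & ~b)) & c) | (~a & ~b)) = 1111000000110011
  ((d & (c | ~d)) | (((a | (~a & ~b)) & c) | (~a & ~b))) = 1111000100110011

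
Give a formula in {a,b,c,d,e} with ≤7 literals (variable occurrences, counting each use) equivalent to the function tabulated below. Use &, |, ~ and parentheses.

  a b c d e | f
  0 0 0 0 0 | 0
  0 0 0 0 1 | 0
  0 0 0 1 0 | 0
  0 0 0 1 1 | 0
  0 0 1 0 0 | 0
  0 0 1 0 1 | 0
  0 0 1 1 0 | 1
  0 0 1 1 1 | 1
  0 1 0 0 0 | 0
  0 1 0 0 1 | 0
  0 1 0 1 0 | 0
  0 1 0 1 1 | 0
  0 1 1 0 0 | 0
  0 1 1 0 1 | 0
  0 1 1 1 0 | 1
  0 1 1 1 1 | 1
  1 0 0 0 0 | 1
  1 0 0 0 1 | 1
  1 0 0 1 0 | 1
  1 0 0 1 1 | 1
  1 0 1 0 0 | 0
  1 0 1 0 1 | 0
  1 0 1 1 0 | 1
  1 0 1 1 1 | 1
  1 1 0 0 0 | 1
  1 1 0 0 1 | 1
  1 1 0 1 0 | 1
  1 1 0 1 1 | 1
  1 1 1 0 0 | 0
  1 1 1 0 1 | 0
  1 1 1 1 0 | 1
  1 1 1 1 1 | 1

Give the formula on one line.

  ~c = 11110000111100001111000011110000
  (a & ~c) = 00000000000000001111000011110000
  ((a & ~c) | c) = 00001111000011111111111111111111
  (~c | d) = 11110011111100111111001111110011
  (((a & ~c) | c) & (~c | d)) = 00000011000000111111001111110011

(((a & ~c) | c) & (~c | d))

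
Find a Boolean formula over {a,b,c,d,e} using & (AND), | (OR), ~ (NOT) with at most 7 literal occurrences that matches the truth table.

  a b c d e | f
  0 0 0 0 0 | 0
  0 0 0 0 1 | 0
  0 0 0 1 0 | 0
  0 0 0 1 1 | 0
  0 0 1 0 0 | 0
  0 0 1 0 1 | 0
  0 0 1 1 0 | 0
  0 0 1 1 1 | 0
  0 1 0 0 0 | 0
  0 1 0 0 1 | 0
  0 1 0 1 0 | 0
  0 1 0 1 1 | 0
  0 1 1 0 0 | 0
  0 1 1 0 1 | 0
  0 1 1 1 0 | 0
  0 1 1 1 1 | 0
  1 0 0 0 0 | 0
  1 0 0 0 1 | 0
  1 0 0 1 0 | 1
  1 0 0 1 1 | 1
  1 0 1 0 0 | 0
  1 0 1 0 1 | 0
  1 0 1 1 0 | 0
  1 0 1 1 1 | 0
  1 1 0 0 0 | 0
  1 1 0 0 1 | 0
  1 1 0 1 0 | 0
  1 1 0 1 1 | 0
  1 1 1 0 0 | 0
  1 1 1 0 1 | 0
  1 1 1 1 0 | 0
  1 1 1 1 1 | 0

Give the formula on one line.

(~c & ((d & a) & ~b))

  ~c = 11110000111100001111000011110000
  (d & a) = 00000000000000000011001100110011
  ~b = 11111111000000001111111100000000
  ((d & a) & ~b) = 00000000000000000011001100000000
  (~c & ((d & a) & ~b)) = 00000000000000000011000000000000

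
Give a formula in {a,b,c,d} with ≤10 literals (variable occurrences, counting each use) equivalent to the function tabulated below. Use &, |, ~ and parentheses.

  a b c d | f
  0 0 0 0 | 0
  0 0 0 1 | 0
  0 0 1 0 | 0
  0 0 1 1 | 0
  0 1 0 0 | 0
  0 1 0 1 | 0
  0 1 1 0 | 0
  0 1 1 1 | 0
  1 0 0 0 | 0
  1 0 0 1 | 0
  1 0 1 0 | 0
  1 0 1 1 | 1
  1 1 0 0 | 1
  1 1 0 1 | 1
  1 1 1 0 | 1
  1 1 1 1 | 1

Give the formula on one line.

  ~b = 1111000011110000
  (c & d) = 0001000100010001
  (a | (c & d)) = 0001000111111111
  (~b | (a | (c & d))) = 1111000111111111
  ((~b | (a | (c & d))) | c) = 1111001111111111
  ((c & d) | b) = 0001111100011111
  (((~b | (a | (c & d))) | c) & ((c & d) | b)) = 0001001100011111
  ((((~b | (a | (c & d))) | c) & ((c & d) | b)) & a) = 0000000000011111

((((~b | (a | (c & d))) | c) & ((c & d) | b)) & a)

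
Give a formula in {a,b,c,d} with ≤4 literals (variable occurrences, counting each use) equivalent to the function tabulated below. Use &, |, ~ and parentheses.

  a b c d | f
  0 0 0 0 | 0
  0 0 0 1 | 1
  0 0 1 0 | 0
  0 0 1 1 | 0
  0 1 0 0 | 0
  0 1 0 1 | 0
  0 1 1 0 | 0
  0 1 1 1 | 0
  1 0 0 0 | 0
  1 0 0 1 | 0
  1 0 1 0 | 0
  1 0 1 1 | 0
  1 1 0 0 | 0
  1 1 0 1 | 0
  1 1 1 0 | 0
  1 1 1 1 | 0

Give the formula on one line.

((d & ~b) & (~c & ~a))

  ~b = 1111000011110000
  (d & ~b) = 0101000001010000
  ~c = 1100110011001100
  ~a = 1111111100000000
  (~c & ~a) = 1100110000000000
  ((d & ~b) & (~c & ~a)) = 0100000000000000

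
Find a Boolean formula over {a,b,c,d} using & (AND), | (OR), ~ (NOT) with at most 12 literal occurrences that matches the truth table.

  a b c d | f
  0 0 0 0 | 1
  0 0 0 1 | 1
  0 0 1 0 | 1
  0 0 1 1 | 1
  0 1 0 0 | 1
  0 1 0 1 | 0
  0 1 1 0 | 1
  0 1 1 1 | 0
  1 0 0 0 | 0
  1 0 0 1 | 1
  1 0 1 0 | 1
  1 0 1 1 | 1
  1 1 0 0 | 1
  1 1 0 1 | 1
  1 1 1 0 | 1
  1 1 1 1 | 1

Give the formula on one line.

(((c & ~d) | (d & (~b | a))) | (~c & ((~a | b) & ~d)))

  ~d = 1010101010101010
  (c & ~d) = 0010001000100010
  ~b = 1111000011110000
  (~b | a) = 1111000011111111
  (d & (~b | a)) = 0101000001010101
  ((c & ~d) | (d & (~b | a))) = 0111001001110111
  ~c = 1100110011001100
  ~a = 1111111100000000
  (~a | b) = 1111111100001111
  ((~a | b) & ~d) = 1010101000001010
  (~c & ((~a | b) & ~d)) = 1000100000001000
  (((c & ~d) | (d & (~b | a))) | (~c & ((~a | b) & ~d))) = 1111101001111111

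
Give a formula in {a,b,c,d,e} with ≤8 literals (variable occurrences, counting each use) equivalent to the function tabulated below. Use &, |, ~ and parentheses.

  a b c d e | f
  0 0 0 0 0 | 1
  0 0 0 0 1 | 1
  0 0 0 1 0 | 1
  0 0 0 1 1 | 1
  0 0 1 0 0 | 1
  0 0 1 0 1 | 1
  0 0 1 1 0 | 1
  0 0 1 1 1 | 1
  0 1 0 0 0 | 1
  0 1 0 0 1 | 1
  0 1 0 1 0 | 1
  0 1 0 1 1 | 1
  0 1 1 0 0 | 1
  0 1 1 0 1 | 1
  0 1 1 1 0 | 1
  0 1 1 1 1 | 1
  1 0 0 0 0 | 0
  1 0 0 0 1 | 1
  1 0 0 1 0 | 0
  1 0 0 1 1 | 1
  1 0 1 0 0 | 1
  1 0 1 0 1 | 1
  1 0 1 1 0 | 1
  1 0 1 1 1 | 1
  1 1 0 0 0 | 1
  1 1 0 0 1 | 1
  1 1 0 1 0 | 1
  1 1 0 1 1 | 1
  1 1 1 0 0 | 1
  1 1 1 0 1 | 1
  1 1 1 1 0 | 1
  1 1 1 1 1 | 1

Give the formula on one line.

  (b | e) = 01010101111111110101010111111111
  ~c = 11110000111100001111000011110000
  ~a = 11111111111111110000000000000000
  (~c & ~a) = 11110000111100000000000000000000
  ~e = 10101010101010101010101010101010
  (c & ~e) = 00001010000010100000101000001010
  ((~c & ~a) | (c & ~e)) = 11111010111110100000101000001010
  ((b | e) | ((~c & ~a) | (c & ~e))) = 11111111111111110101111111111111

((b | e) | ((~c & ~a) | (c & ~e)))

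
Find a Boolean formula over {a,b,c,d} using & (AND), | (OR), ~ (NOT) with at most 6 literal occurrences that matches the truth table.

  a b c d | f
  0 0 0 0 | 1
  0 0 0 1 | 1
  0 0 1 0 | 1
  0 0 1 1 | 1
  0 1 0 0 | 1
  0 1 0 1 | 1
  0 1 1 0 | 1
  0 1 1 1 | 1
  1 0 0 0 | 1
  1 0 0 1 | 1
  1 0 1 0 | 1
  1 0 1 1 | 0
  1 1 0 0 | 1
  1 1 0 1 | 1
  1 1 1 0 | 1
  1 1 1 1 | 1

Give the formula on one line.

((b | ~c) | (~a | (~d & (d | a))))

  ~c = 1100110011001100
  (b | ~c) = 1100111111001111
  ~a = 1111111100000000
  ~d = 1010101010101010
  (d | a) = 0101010111111111
  (~d & (d | a)) = 0000000010101010
  (~a | (~d & (d | a))) = 1111111110101010
  ((b | ~c) | (~a | (~d & (d | a)))) = 1111111111101111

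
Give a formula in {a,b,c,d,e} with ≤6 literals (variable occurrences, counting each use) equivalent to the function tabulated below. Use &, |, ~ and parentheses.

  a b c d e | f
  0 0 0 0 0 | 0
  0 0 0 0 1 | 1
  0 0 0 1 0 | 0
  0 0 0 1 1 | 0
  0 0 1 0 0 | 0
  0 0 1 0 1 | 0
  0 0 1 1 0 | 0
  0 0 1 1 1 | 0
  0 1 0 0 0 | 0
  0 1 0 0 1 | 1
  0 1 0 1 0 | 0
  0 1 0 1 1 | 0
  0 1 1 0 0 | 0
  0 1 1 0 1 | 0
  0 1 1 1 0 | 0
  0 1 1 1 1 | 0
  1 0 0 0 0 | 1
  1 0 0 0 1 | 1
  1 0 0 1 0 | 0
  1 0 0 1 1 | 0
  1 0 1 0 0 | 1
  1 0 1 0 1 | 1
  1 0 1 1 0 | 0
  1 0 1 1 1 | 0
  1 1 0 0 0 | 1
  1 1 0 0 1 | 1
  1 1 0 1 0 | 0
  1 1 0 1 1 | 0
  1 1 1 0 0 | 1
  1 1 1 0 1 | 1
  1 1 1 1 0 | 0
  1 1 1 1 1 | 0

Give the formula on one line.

  ~d = 11001100110011001100110011001100
  ~a = 11111111111111110000000000000000
  (~a & e) = 01010101010101010000000000000000
  ~c = 11110000111100001111000011110000
  ((~a & e) & ~c) = 01010000010100000000000000000000
  (a | ((~a & e) & ~c)) = 01010000010100001111111111111111
  (~d & (a | ((~a & e) & ~c))) = 01000000010000001100110011001100

(~d & (a | ((~a & e) & ~c)))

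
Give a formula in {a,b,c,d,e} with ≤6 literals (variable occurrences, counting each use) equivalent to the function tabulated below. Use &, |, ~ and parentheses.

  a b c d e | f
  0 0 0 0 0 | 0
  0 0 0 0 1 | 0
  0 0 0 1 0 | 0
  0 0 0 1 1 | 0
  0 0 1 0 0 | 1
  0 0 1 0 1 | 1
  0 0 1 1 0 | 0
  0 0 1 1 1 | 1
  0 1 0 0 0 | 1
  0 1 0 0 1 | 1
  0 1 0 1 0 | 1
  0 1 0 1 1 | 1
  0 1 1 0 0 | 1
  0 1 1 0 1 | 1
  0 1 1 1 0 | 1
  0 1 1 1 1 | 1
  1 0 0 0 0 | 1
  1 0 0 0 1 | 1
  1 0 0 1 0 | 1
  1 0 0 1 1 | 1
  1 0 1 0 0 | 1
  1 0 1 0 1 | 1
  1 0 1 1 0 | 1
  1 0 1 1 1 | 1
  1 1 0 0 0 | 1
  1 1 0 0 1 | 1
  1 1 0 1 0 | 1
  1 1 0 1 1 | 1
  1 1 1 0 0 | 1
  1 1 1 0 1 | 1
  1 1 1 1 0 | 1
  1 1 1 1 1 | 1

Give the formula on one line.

  ~d = 11001100110011001100110011001100
  (~d | e) = 11011101110111011101110111011101
  (c & (~d | e)) = 00001101000011010000110100001101
  (a | (c & (~d | e))) = 00001101000011011111111111111111
  ((a | (c & (~d | e))) | b) = 00001101111111111111111111111111

((a | (c & (~d | e))) | b)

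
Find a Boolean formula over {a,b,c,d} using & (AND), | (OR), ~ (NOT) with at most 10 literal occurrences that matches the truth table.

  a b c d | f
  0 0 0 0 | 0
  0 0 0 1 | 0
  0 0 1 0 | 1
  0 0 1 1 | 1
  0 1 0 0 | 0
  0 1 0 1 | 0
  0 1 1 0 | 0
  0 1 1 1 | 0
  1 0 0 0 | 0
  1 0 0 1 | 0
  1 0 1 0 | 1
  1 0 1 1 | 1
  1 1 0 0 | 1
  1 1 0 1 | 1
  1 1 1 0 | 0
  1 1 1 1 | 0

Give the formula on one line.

  (a & b) = 0000000000001111
  ~c = 1100110011001100
  ((a & b) & ~c) = 0000000000001100
  ~a = 1111111100000000
  ~b = 1111000011110000
  (~a | ~b) = 1111111111110000
  ~d = 1010101010101010
  (~d & a) = 0000000010101010
  ((~a | ~b) | (~d & a)) = 1111111111111010
  (((~a | ~b) | (~d & a)) & c) = 0011001100110010
  ((((~a | ~b) | (~d & a)) & c) & ~b) = 0011000000110000
  (((a & b) & ~c) | ((((~a | ~b) | (~d & a)) & c) & ~b)) = 0011000000111100

(((a & b) & ~c) | ((((~a | ~b) | (~d & a)) & c) & ~b))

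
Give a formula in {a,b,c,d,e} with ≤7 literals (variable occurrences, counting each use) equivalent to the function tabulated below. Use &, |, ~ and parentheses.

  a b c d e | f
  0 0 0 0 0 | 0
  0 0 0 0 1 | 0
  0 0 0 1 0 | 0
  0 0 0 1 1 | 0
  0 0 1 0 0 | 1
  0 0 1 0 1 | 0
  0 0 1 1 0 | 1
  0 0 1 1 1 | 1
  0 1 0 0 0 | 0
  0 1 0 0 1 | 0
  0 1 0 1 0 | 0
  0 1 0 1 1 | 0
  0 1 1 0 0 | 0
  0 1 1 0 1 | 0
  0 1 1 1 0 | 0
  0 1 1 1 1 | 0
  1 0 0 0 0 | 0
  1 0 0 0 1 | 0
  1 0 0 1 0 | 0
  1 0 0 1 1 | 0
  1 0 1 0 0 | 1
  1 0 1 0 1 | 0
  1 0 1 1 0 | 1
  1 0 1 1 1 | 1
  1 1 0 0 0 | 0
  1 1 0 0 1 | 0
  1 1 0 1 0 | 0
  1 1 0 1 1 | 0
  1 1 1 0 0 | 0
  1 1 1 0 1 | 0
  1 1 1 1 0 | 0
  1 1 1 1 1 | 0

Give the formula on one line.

  ~b = 11111111000000001111111100000000
  ~e = 10101010101010101010101010101010
  (d | ~e) = 10111011101110111011101110111011
  (c & (d | ~e)) = 00001011000010110000101100001011
  (~b & (c & (d | ~e))) = 00001011000000000000101100000000

(~b & (c & (d | ~e)))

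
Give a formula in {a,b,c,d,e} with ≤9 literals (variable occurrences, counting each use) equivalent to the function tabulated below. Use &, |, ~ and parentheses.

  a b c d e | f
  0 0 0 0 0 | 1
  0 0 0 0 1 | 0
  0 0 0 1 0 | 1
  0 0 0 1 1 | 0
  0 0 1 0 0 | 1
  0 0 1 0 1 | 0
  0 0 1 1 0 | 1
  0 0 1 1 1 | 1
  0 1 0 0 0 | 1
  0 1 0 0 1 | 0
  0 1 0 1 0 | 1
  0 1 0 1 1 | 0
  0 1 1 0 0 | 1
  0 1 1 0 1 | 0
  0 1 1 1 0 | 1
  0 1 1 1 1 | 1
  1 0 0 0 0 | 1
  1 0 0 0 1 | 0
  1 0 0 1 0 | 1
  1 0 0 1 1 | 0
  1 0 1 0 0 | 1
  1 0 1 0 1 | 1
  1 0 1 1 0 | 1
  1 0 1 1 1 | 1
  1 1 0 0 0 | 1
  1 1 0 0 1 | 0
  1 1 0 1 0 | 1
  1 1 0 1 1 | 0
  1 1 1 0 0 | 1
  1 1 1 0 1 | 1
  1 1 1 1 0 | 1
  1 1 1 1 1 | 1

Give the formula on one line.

(((a | d) & c) | (((a & ~b) & c) | ~e))

  (a | d) = 00110011001100111111111111111111
  ((a | d) & c) = 00000011000000110000111100001111
  ~b = 11111111000000001111111100000000
  (a & ~b) = 00000000000000001111111100000000
  ((a & ~b) & c) = 00000000000000000000111100000000
  ~e = 10101010101010101010101010101010
  (((a & ~b) & c) | ~e) = 10101010101010101010111110101010
  (((a | d) & c) | (((a & ~b) & c) | ~e)) = 10101011101010111010111110101111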